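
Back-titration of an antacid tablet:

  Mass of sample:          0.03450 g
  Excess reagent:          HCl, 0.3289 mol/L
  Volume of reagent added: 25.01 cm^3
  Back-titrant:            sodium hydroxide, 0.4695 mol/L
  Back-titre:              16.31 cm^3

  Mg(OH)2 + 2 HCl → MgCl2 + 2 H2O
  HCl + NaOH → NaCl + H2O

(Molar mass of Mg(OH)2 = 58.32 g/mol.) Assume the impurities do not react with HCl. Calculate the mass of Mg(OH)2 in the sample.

n(HCl) added = 0.02501 × 0.3289 = 8.226 × 10^-3 mol
n(NaOH) used in back-titration = 0.01631 × 0.4695 = 7.658 × 10^-3 mol
n(HCl) left over = 7.658 × 10^-3 mol (1:1 ratio)
n(HCl) consumed by analyte = 8.226 × 10^-3 − 7.658 × 10^-3 = 5.682 × 10^-4 mol
From the 1:2 ratio, n(Mg(OH)2) = 1/2 × 5.682 × 10^-4 = 2.841 × 10^-4 mol
mass of Mg(OH)2 = 2.841 × 10^-4 × 58.32 = 0.01657 g

0.01657 g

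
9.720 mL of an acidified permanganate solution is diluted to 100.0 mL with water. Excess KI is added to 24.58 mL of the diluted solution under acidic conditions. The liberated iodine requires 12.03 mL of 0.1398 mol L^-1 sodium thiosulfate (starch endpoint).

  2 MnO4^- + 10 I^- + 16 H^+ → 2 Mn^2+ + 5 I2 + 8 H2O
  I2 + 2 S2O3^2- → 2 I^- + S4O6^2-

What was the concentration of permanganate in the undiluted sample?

n(S2O3^2-) = 0.01203 × 0.1398 = 1.682 × 10^-3 mol
n(I2) = n(S2O3^2-)/2 = 8.409 × 10^-4 mol
From the 2:5 ratio, n(MnO4^-) in the aliquot = 2/5 × 8.409 × 10^-4 = 3.364 × 10^-4 mol
[MnO4^-]_dilute = 3.364 × 10^-4 / 0.02458 = 0.01368 mol/L
[MnO4^-]_original = 0.01368 × 100.0/9.720 = 0.1408 mol/L

0.1408 mol/L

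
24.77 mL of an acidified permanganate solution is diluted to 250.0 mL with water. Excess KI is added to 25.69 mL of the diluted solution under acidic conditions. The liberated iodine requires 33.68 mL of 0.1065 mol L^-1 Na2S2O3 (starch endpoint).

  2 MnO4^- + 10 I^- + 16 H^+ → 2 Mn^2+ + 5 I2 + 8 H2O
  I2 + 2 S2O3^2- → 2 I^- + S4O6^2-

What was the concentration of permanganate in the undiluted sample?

0.2818 mol/L

n(S2O3^2-) = 0.03368 × 0.1065 = 3.587 × 10^-3 mol
n(I2) = n(S2O3^2-)/2 = 1.793 × 10^-3 mol
From the 2:5 ratio, n(MnO4^-) in the aliquot = 2/5 × 1.793 × 10^-3 = 7.174 × 10^-4 mol
[MnO4^-]_dilute = 7.174 × 10^-4 / 0.02569 = 0.02792 mol/L
[MnO4^-]_original = 0.02792 × 250.0/24.77 = 0.2818 mol/L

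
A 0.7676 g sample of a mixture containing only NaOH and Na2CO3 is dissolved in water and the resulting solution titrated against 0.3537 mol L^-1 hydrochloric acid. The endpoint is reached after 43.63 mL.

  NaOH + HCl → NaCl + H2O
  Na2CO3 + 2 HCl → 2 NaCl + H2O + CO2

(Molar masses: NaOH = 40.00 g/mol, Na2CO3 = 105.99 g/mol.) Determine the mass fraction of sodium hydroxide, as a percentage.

20.14 %

n(HCl) = 0.04363 × 0.3537 = 0.01543 mol
Let x = n(NaOH), y = n(Na2CO3).
Titrant: 1x + 2y = 0.01543;  mass: 40.00x + 105.99y = 0.7676
Solving, x = 3.864 × 10^-3 mol, y = 5.784 × 10^-3 mol
mass of NaOH = 3.864 × 10^-3 × 40.00 = 0.1546 g
% NaOH = 0.1546 / 0.7676 × 100 = 20.14 %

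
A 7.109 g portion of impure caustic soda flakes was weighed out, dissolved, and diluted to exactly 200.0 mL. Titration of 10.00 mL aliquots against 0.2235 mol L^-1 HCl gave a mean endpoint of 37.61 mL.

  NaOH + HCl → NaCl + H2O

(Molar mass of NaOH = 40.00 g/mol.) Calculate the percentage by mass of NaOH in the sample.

n(HCl) per titration = 0.03761 × 0.2235 = 8.406 × 10^-3 mol
n(NaOH) in each aliquot = 8.406 × 10^-3 mol (1:1 ratio)
n(NaOH) in the whole flask = 8.406 × 10^-3 × 200.0/10.00 = 0.1681 mol
mass of NaOH = 0.1681 × 40.00 = 6.725 g
% NaOH = 6.725 / 7.109 × 100 = 94.59 %

94.59 %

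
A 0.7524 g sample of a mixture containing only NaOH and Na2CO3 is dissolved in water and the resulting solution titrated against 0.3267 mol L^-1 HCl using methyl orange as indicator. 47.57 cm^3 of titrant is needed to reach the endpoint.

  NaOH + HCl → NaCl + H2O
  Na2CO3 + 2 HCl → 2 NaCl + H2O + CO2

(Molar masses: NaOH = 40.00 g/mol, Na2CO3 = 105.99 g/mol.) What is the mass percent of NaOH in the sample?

29.13 %

n(HCl) = 0.04757 × 0.3267 = 0.01554 mol
Let x = n(NaOH), y = n(Na2CO3).
Titrant: 1x + 2y = 0.01554;  mass: 40.00x + 105.99y = 0.7524
Solving, x = 5.479 × 10^-3 mol, y = 5.031 × 10^-3 mol
mass of NaOH = 5.479 × 10^-3 × 40.00 = 0.2192 g
% NaOH = 0.2192 / 0.7524 × 100 = 29.13 %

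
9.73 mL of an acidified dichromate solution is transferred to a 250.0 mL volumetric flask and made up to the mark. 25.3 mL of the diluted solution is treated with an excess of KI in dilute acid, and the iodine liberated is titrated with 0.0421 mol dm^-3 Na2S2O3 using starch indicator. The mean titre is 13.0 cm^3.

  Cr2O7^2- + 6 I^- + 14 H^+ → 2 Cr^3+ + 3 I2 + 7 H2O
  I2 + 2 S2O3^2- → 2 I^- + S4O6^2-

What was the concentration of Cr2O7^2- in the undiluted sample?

n(S2O3^2-) = 0.0130 × 0.0421 = 5.47 × 10^-4 mol
n(I2) = n(S2O3^2-)/2 = 2.74 × 10^-4 mol
From the 1:3 ratio, n(Cr2O7^2-) in the aliquot = 1/3 × 2.74 × 10^-4 = 9.12 × 10^-5 mol
[Cr2O7^2-]_dilute = 9.12 × 10^-5 / 0.0253 = 0.00361 mol/L
[Cr2O7^2-]_original = 0.00361 × 250.0/9.73 = 0.0926 mol/L

0.0926 mol/L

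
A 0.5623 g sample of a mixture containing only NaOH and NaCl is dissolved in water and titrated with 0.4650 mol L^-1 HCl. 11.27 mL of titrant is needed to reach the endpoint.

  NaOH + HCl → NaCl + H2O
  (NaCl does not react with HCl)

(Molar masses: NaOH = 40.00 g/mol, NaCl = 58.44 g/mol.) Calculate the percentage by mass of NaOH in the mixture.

n(HCl) = 0.01127 × 0.4650 = 5.241 × 10^-3 mol
Let x = n(NaOH), y = n(NaCl).
Titrant: 1x = 5.241 × 10^-3;  mass: 40.00x + 58.44y = 0.5623
Solving, x = 5.241 × 10^-3 mol, y = 6.035 × 10^-3 mol
mass of NaOH = 5.241 × 10^-3 × 40.00 = 0.2096 g
% NaOH = 0.2096 / 0.5623 × 100 = 37.28 %

37.28 %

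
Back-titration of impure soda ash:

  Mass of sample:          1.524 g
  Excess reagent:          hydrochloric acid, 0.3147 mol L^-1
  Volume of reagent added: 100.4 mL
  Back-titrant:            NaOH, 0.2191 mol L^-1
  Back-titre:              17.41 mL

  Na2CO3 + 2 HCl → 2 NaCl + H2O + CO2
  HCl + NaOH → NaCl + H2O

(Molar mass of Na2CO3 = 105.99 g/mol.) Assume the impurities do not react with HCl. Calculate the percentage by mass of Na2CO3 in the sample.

n(HCl) added = 0.1004 × 0.3147 = 0.03160 mol
n(NaOH) used in back-titration = 0.01741 × 0.2191 = 3.815 × 10^-3 mol
n(HCl) left over = 3.815 × 10^-3 mol (1:1 ratio)
n(HCl) consumed by analyte = 0.03160 − 3.815 × 10^-3 = 0.02778 mol
From the 1:2 ratio, n(Na2CO3) = 1/2 × 0.02778 = 0.01389 mol
mass of Na2CO3 = 0.01389 × 105.99 = 1.472 g
% Na2CO3 = 1.472 / 1.524 × 100 = 96.61 %

96.61 %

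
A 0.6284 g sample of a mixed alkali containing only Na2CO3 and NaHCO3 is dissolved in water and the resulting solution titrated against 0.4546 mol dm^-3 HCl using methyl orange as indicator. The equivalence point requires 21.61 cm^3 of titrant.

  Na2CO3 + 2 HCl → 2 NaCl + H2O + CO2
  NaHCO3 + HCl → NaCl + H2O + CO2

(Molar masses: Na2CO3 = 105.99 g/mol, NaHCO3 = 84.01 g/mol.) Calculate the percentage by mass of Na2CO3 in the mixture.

53.54 %

n(HCl) = 0.02161 × 0.4546 = 9.824 × 10^-3 mol
Let x = n(Na2CO3), y = n(NaHCO3).
Titrant: 2x + 1y = 9.824 × 10^-3;  mass: 105.99x + 84.01y = 0.6284
Solving, x = 3.174 × 10^-3 mol, y = 3.475 × 10^-3 mol
mass of Na2CO3 = 3.174 × 10^-3 × 105.99 = 0.3365 g
% Na2CO3 = 0.3365 / 0.6284 × 100 = 53.54 %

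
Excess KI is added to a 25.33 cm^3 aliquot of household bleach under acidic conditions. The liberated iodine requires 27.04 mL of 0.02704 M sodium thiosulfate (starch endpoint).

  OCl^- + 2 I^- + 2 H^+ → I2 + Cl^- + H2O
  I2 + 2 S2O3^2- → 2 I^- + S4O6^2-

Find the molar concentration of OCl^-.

0.01443 M

n(S2O3^2-) = 0.02704 × 0.02704 = 7.312 × 10^-4 mol
n(I2) = n(S2O3^2-)/2 = 3.656 × 10^-4 mol
n(OCl^-) in the aliquot = 3.656 × 10^-4 mol (1:1 ratio)
[OCl^-] = 3.656 × 10^-4 / 0.02533 = 0.01443 mol/L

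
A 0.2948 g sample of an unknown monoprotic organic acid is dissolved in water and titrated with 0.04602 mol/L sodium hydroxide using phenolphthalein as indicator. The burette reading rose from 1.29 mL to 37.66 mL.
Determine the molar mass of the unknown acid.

176.1 g/mol

n(NaOH) = 0.03637 L × 0.04602 mol/L = 1.674 × 10^-3 mol
n(HA) = 1.674 × 10^-3 mol (1:1 ratio)
M = m / n = 0.2948 g / 1.674 × 10^-3 mol = 176.1 g/mol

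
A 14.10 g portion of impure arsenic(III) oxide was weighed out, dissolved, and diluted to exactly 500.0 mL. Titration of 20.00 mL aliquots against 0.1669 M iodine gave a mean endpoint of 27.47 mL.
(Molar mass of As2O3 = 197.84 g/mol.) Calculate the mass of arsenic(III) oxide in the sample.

11.34 g

As2O3 + 2 I2 + 2 H2O → As2O5 + 4 HI
n(I2) per titration = 0.02747 × 0.1669 = 4.585 × 10^-3 mol
From the 1:2 ratio, n(As2O3) in each aliquot = 1/2 × 4.585 × 10^-3 = 2.292 × 10^-3 mol
n(As2O3) in the whole flask = 2.292 × 10^-3 × 500.0/20.00 = 0.05731 mol
mass of As2O3 = 0.05731 × 197.84 = 11.34 g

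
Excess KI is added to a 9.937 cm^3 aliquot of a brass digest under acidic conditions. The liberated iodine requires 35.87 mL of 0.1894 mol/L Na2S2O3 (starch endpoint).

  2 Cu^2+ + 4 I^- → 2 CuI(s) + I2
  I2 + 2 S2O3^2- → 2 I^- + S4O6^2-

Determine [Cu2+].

0.6837 mol/L

n(S2O3^2-) = 0.03587 × 0.1894 = 6.794 × 10^-3 mol
n(I2) = n(S2O3^2-)/2 = 3.397 × 10^-3 mol
From the 2:1 ratio, n(Cu2+) in the aliquot = 2/1 × 3.397 × 10^-3 = 6.794 × 10^-3 mol
[Cu2+] = 6.794 × 10^-3 / 0.009937 = 0.6837 mol/L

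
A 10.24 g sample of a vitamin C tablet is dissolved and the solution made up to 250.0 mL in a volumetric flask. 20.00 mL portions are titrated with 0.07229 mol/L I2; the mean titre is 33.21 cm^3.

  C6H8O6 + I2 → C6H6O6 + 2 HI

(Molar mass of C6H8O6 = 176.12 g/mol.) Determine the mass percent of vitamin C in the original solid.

n(I2) per titration = 0.03321 × 0.07229 = 2.401 × 10^-3 mol
n(C6H8O6) in each aliquot = 2.401 × 10^-3 mol (1:1 ratio)
n(C6H8O6) in the whole flask = 2.401 × 10^-3 × 250.0/20.00 = 0.03001 mol
mass of C6H8O6 = 0.03001 × 176.12 = 5.285 g
% C6H8O6 = 5.285 / 10.24 × 100 = 51.61 %

51.61 %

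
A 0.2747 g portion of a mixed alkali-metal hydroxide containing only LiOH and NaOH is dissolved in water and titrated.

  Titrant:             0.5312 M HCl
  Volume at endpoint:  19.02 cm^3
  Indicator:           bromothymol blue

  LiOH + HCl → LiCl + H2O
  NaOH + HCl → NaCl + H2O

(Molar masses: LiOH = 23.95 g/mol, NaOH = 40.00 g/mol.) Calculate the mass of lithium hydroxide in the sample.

n(HCl) = 0.01902 × 0.5312 = 0.01010 mol
Let x = n(LiOH), y = n(NaOH).
Titrant: 1x + 1y = 0.01010;  mass: 23.95x + 40.00y = 0.2747
Solving, x = 8.065 × 10^-3 mol, y = 2.039 × 10^-3 mol
mass of LiOH = 8.065 × 10^-3 × 23.95 = 0.1931 g

0.1931 g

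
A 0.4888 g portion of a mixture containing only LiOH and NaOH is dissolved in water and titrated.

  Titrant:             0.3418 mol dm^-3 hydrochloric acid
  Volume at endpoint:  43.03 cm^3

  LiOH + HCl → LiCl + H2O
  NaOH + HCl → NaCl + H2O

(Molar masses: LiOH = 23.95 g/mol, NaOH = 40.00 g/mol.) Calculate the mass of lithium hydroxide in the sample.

n(HCl) = 0.04303 × 0.3418 = 0.01471 mol
Let x = n(LiOH), y = n(NaOH).
Titrant: 1x + 1y = 0.01471;  mass: 23.95x + 40.00y = 0.4888
Solving, x = 6.200 × 10^-3 mol, y = 8.508 × 10^-3 mol
mass of LiOH = 6.200 × 10^-3 × 23.95 = 0.1485 g

0.1485 g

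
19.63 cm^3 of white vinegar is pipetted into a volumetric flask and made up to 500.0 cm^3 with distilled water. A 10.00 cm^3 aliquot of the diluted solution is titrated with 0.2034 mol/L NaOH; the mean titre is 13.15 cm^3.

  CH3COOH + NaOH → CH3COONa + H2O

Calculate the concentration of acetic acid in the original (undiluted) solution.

n(NaOH) = 0.01315 × 0.2034 = 2.675 × 10^-3 mol
n(CH3COOH) in the aliquot = 2.675 × 10^-3 mol (1:1 ratio)
[CH3COOH]_dilute = 2.675 × 10^-3 / 0.01000 = 0.2675 mol/L
Dilution factor = 500.0 / 19.63 = 25.47
[CH3COOH]_stock = 0.2675 × 25.47 = 6.813 mol/L

6.813 mol/L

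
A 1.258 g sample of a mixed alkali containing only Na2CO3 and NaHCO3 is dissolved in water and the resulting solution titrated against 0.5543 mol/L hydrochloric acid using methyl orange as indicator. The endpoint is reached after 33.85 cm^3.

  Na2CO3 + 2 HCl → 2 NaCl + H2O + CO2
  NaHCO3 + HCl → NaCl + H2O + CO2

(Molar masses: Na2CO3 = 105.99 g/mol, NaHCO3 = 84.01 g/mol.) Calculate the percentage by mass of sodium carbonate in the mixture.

43.23 %

n(HCl) = 0.03385 × 0.5543 = 0.01876 mol
Let x = n(Na2CO3), y = n(NaHCO3).
Titrant: 2x + 1y = 0.01876;  mass: 105.99x + 84.01y = 1.258
Solving, x = 5.131 × 10^-3 mol, y = 8.501 × 10^-3 mol
mass of Na2CO3 = 5.131 × 10^-3 × 105.99 = 0.5438 g
% Na2CO3 = 0.5438 / 1.258 × 100 = 43.23 %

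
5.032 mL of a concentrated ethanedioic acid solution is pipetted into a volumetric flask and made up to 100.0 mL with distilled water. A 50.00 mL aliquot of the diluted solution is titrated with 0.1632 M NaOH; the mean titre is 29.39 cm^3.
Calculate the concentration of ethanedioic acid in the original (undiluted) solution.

H2C2O4 + 2 NaOH → Na2C2O4 + 2 H2O
n(NaOH) = 0.02939 × 0.1632 = 4.796 × 10^-3 mol
From the 1:2 ratio, n(H2C2O4) in the aliquot = 1/2 × 4.796 × 10^-3 = 2.398 × 10^-3 mol
[H2C2O4]_dilute = 2.398 × 10^-3 / 0.05000 = 0.04796 mol/L
Dilution factor = 100.0 / 5.032 = 19.87
[H2C2O4]_stock = 0.04796 × 19.87 = 0.9532 mol/L

0.9532 M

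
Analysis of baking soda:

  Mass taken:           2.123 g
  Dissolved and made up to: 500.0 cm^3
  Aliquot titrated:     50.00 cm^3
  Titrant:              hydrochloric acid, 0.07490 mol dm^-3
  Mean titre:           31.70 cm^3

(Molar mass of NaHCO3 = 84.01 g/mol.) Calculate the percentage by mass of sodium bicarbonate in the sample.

93.96 %

NaHCO3 + HCl → NaCl + H2O + CO2
n(HCl) per titration = 0.03170 × 0.07490 = 2.374 × 10^-3 mol
n(NaHCO3) in each aliquot = 2.374 × 10^-3 mol (1:1 ratio)
n(NaHCO3) in the whole flask = 2.374 × 10^-3 × 500.0/50.00 = 0.02374 mol
mass of NaHCO3 = 0.02374 × 84.01 = 1.995 g
% NaHCO3 = 1.995 / 2.123 × 100 = 93.96 %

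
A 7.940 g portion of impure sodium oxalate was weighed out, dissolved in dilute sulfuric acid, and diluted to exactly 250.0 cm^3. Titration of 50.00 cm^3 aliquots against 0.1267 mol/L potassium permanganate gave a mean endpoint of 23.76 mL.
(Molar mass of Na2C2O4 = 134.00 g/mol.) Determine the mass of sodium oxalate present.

2 MnO4^- + 5 C2O4^2- + 16 H^+ → 2 Mn^2+ + 10 CO2 + 8 H2O
n(KMnO4) per titration = 0.02376 × 0.1267 = 3.010 × 10^-3 mol
From the 5:2 ratio, n(Na2C2O4) in each aliquot = 5/2 × 3.010 × 10^-3 = 7.526 × 10^-3 mol
n(Na2C2O4) in the whole flask = 7.526 × 10^-3 × 250.0/50.00 = 0.03763 mol
mass of Na2C2O4 = 0.03763 × 134.00 = 5.042 g

5.042 g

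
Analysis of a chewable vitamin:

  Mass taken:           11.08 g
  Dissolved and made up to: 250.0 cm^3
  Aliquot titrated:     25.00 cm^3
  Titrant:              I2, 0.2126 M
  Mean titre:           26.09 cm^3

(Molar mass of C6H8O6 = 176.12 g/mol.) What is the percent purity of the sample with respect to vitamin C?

C6H8O6 + I2 → C6H6O6 + 2 HI
n(I2) per titration = 0.02609 × 0.2126 = 5.547 × 10^-3 mol
n(C6H8O6) in each aliquot = 5.547 × 10^-3 mol (1:1 ratio)
n(C6H8O6) in the whole flask = 5.547 × 10^-3 × 250.0/25.00 = 0.05547 mol
mass of C6H8O6 = 0.05547 × 176.12 = 9.769 g
% C6H8O6 = 9.769 / 11.08 × 100 = 88.17 %

88.17 %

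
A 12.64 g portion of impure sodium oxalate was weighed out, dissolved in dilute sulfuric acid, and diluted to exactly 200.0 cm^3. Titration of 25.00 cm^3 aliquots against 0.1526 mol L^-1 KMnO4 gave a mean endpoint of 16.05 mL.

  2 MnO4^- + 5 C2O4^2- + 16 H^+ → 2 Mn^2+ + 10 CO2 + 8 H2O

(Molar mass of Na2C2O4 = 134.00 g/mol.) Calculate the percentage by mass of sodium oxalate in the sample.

51.93 %

n(KMnO4) per titration = 0.01605 × 0.1526 = 2.449 × 10^-3 mol
From the 5:2 ratio, n(Na2C2O4) in each aliquot = 5/2 × 2.449 × 10^-3 = 6.123 × 10^-3 mol
n(Na2C2O4) in the whole flask = 6.123 × 10^-3 × 200.0/25.00 = 0.04898 mol
mass of Na2C2O4 = 0.04898 × 134.00 = 6.564 g
% Na2C2O4 = 6.564 / 12.64 × 100 = 51.93 %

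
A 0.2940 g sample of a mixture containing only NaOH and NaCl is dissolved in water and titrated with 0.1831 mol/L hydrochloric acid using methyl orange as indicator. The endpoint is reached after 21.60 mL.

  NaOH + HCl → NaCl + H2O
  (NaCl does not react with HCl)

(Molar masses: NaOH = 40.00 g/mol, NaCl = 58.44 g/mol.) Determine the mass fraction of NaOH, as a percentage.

n(HCl) = 0.02160 × 0.1831 = 3.955 × 10^-3 mol
Let x = n(NaOH), y = n(NaCl).
Titrant: 1x = 3.955 × 10^-3;  mass: 40.00x + 58.44y = 0.2940
Solving, x = 3.955 × 10^-3 mol, y = 2.324 × 10^-3 mol
mass of NaOH = 3.955 × 10^-3 × 40.00 = 0.1582 g
% NaOH = 0.1582 / 0.2940 × 100 = 53.81 %

53.81 %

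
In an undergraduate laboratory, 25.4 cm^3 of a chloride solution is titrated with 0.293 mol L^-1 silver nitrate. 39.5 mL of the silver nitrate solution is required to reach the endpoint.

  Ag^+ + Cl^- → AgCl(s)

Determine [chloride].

n(AgNO3) = 0.0395 L × 0.293 mol/L = 0.0116 mol
n(Cl-) = 0.0116 mol (1:1 mole ratio)
[Cl-] = 0.0116 mol / 0.0254 L = 0.456 mol/L

0.456 mol/L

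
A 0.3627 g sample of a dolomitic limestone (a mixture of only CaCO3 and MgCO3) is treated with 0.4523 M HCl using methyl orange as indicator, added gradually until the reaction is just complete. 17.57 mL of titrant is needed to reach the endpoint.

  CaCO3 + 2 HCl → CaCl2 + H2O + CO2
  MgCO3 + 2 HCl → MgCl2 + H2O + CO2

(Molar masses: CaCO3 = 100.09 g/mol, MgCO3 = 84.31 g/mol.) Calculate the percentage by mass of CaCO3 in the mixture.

48.44 %

n(HCl) = 0.01757 × 0.4523 = 7.947 × 10^-3 mol
Let x = n(CaCO3), y = n(MgCO3).
Titrant: 2x + 2y = 7.947 × 10^-3;  mass: 100.09x + 84.31y = 0.3627
Solving, x = 1.755 × 10^-3 mol, y = 2.218 × 10^-3 mol
mass of CaCO3 = 1.755 × 10^-3 × 100.09 = 0.1757 g
% CaCO3 = 0.1757 / 0.3627 × 100 = 48.44 %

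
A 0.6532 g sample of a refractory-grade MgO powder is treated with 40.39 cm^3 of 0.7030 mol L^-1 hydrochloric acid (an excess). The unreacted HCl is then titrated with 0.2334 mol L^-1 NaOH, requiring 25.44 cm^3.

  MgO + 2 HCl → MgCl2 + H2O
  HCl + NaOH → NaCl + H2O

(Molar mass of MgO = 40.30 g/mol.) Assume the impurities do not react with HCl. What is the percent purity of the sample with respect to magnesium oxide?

69.27 %

n(HCl) added = 0.04039 × 0.7030 = 0.02839 mol
n(NaOH) used in back-titration = 0.02544 × 0.2334 = 5.938 × 10^-3 mol
n(HCl) left over = 5.938 × 10^-3 mol (1:1 ratio)
n(HCl) consumed by analyte = 0.02839 − 5.938 × 10^-3 = 0.02246 mol
From the 1:2 ratio, n(MgO) = 1/2 × 0.02246 = 0.01123 mol
mass of MgO = 0.01123 × 40.30 = 0.4525 g
% MgO = 0.4525 / 0.6532 × 100 = 69.27 %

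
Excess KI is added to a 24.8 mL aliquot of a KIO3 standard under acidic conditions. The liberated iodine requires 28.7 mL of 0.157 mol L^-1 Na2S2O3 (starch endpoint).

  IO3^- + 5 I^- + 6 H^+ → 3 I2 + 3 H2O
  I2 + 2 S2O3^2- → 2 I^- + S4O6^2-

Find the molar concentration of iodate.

0.0303 mol/L

n(S2O3^2-) = 0.0287 × 0.157 = 4.51 × 10^-3 mol
n(I2) = n(S2O3^2-)/2 = 2.25 × 10^-3 mol
From the 1:3 ratio, n(IO3^-) in the aliquot = 1/3 × 2.25 × 10^-3 = 7.51 × 10^-4 mol
[IO3^-] = 7.51 × 10^-4 / 0.0248 = 0.0303 mol/L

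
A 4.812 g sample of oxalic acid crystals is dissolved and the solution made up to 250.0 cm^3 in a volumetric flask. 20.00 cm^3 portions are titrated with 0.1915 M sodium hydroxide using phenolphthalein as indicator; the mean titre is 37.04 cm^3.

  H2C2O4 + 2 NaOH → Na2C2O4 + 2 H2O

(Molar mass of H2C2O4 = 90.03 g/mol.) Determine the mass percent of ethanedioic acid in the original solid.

82.94 %

n(NaOH) per titration = 0.03704 × 0.1915 = 7.093 × 10^-3 mol
From the 1:2 ratio, n(H2C2O4) in each aliquot = 1/2 × 7.093 × 10^-3 = 3.547 × 10^-3 mol
n(H2C2O4) in the whole flask = 3.547 × 10^-3 × 250.0/20.00 = 0.04433 mol
mass of H2C2O4 = 0.04433 × 90.03 = 3.991 g
% H2C2O4 = 3.991 / 4.812 × 100 = 82.94 %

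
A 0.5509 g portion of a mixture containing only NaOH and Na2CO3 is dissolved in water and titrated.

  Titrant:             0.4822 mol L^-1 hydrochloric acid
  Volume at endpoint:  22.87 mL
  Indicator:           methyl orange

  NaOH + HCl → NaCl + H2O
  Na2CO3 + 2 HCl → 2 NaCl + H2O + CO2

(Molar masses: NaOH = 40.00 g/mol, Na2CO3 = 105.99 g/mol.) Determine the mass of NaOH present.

0.1032 g

n(HCl) = 0.02287 × 0.4822 = 0.01103 mol
Let x = n(NaOH), y = n(Na2CO3).
Titrant: 1x + 2y = 0.01103;  mass: 40.00x + 105.99y = 0.5509
Solving, x = 2.580 × 10^-3 mol, y = 4.224 × 10^-3 mol
mass of NaOH = 2.580 × 10^-3 × 40.00 = 0.1032 g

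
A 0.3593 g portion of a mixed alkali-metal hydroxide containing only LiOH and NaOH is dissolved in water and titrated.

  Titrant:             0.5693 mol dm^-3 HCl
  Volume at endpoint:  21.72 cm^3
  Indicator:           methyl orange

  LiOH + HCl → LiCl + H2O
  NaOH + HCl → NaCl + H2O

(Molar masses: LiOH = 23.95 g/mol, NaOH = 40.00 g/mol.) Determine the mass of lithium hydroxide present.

0.2019 g

n(HCl) = 0.02172 × 0.5693 = 0.01237 mol
Let x = n(LiOH), y = n(NaOH).
Titrant: 1x + 1y = 0.01237;  mass: 23.95x + 40.00y = 0.3593
Solving, x = 8.430 × 10^-3 mol, y = 3.935 × 10^-3 mol
mass of LiOH = 8.430 × 10^-3 × 23.95 = 0.2019 g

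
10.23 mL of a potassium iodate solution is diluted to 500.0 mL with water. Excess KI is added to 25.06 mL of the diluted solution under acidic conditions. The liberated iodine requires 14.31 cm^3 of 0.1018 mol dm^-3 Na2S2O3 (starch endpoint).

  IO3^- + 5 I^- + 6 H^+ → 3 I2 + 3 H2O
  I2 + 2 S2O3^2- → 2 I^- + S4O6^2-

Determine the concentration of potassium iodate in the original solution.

n(S2O3^2-) = 0.01431 × 0.1018 = 1.457 × 10^-3 mol
n(I2) = n(S2O3^2-)/2 = 7.284 × 10^-4 mol
From the 1:3 ratio, n(IO3^-) in the aliquot = 1/3 × 7.284 × 10^-4 = 2.428 × 10^-4 mol
[IO3^-]_dilute = 2.428 × 10^-4 / 0.02506 = 0.009688 mol/L
[IO3^-]_original = 0.009688 × 500.0/10.23 = 0.4735 mol/L

0.4735 mol/L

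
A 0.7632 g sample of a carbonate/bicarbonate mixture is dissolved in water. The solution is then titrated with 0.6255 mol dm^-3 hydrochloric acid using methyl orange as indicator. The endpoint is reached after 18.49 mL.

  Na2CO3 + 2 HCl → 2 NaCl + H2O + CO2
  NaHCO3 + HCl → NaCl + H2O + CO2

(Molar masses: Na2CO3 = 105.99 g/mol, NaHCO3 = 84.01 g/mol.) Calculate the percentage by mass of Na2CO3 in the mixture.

n(HCl) = 0.01849 × 0.6255 = 0.01157 mol
Let x = n(Na2CO3), y = n(NaHCO3).
Titrant: 2x + 1y = 0.01157;  mass: 105.99x + 84.01y = 0.7632
Solving, x = 3.360 × 10^-3 mol, y = 4.846 × 10^-3 mol
mass of Na2CO3 = 3.360 × 10^-3 × 105.99 = 0.3561 g
% Na2CO3 = 0.3561 / 0.7632 × 100 = 46.66 %

46.66 %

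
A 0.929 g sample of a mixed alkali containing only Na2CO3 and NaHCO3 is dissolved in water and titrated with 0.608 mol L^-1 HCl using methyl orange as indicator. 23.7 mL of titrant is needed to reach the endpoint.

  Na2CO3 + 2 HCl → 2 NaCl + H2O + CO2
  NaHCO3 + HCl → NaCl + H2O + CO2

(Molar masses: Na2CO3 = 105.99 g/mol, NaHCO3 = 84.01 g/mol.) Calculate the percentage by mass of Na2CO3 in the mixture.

51.8 %

n(HCl) = 0.0237 × 0.608 = 0.0144 mol
Let x = n(Na2CO3), y = n(NaHCO3).
Titrant: 2x + 1y = 0.0144;  mass: 105.99x + 84.01y = 0.929
Solving, x = 4.54 × 10^-3 mol, y = 5.33 × 10^-3 mol
mass of Na2CO3 = 4.54 × 10^-3 × 105.99 = 0.481 g
% Na2CO3 = 0.481 / 0.929 × 100 = 51.8 %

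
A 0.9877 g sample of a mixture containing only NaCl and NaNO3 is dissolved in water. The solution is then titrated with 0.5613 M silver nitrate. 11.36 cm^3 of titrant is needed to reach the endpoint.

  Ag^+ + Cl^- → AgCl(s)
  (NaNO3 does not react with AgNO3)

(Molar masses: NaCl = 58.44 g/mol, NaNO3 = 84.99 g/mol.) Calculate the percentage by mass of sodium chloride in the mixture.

37.73 %

n(AgNO3) = 0.01136 × 0.5613 = 6.376 × 10^-3 mol
Let x = n(NaCl), y = n(NaNO3).
Titrant: 1x = 6.376 × 10^-3;  mass: 58.44x + 84.99y = 0.9877
Solving, x = 6.376 × 10^-3 mol, y = 7.237 × 10^-3 mol
mass of NaCl = 6.376 × 10^-3 × 58.44 = 0.3726 g
% NaCl = 0.3726 / 0.9877 × 100 = 37.73 %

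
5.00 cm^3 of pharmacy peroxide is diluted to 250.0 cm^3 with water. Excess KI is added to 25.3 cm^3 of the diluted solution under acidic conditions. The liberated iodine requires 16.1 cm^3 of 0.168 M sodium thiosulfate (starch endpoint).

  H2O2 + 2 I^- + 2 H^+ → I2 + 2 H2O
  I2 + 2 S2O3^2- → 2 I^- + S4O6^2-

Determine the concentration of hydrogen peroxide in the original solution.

2.67 M

n(S2O3^2-) = 0.0161 × 0.168 = 2.70 × 10^-3 mol
n(I2) = n(S2O3^2-)/2 = 1.35 × 10^-3 mol
n(H2O2) in the aliquot = 1.35 × 10^-3 mol (1:1 ratio)
[H2O2]_dilute = 1.35 × 10^-3 / 0.0253 = 0.0535 mol/L
[H2O2]_original = 0.0535 × 250.0/5.00 = 2.67 mol/L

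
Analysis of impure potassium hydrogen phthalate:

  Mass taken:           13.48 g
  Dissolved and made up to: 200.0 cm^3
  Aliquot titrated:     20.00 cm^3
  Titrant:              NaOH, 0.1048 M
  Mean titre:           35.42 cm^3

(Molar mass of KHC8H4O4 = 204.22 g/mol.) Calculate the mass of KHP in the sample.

7.581 g

KHC8H4O4 + NaOH → KNaC8H4O4 + H2O
n(NaOH) per titration = 0.03542 × 0.1048 = 3.712 × 10^-3 mol
n(KHC8H4O4) in each aliquot = 3.712 × 10^-3 mol (1:1 ratio)
n(KHC8H4O4) in the whole flask = 3.712 × 10^-3 × 200.0/20.00 = 0.03712 mol
mass of KHC8H4O4 = 0.03712 × 204.22 = 7.581 g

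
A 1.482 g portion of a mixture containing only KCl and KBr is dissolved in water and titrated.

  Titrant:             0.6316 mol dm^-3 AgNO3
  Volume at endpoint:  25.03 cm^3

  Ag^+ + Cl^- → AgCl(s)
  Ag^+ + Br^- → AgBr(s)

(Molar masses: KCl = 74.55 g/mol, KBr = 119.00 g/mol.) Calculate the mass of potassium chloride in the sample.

0.6696 g

n(AgNO3) = 0.02503 × 0.6316 = 0.01581 mol
Let x = n(KCl), y = n(KBr).
Titrant: 1x + 1y = 0.01581;  mass: 74.55x + 119.00y = 1.482
Solving, x = 8.982 × 10^-3 mol, y = 6.827 × 10^-3 mol
mass of KCl = 8.982 × 10^-3 × 74.55 = 0.6696 g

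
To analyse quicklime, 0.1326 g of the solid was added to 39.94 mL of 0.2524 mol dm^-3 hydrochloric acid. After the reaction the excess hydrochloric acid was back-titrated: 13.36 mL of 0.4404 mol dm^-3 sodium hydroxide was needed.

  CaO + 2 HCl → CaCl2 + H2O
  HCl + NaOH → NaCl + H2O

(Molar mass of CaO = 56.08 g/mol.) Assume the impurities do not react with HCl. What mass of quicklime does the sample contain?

n(HCl) added = 0.03994 × 0.2524 = 0.01008 mol
n(NaOH) used in back-titration = 0.01336 × 0.4404 = 5.884 × 10^-3 mol
n(HCl) left over = 5.884 × 10^-3 mol (1:1 ratio)
n(HCl) consumed by analyte = 0.01008 − 5.884 × 10^-3 = 4.197 × 10^-3 mol
From the 1:2 ratio, n(CaO) = 1/2 × 4.197 × 10^-3 = 2.099 × 10^-3 mol
mass of CaO = 2.099 × 10^-3 × 56.08 = 0.1177 g

0.1177 g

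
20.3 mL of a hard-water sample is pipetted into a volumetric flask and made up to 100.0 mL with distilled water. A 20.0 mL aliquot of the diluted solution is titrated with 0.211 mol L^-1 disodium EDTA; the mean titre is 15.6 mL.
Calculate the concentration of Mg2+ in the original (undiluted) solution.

Mg^2+ + EDTA^4- → [Mg(EDTA)]^2-
n(EDTA) = 0.0156 × 0.211 = 3.29 × 10^-3 mol
n(Mg2+) in the aliquot = 3.29 × 10^-3 mol (1:1 ratio)
[Mg2+]_dilute = 3.29 × 10^-3 / 0.0200 = 0.165 mol/L
Dilution factor = 100.0 / 20.3 = 4.926
[Mg2+]_stock = 0.165 × 4.926 = 0.811 mol/L

0.811 mol/L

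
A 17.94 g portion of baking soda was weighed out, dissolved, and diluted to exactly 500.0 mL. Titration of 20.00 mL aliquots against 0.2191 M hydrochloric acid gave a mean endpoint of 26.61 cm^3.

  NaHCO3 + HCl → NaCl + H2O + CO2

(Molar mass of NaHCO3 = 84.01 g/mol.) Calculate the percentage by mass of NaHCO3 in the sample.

68.26 %

n(HCl) per titration = 0.02661 × 0.2191 = 5.830 × 10^-3 mol
n(NaHCO3) in each aliquot = 5.830 × 10^-3 mol (1:1 ratio)
n(NaHCO3) in the whole flask = 5.830 × 10^-3 × 500.0/20.00 = 0.1458 mol
mass of NaHCO3 = 0.1458 × 84.01 = 12.24 g
% NaHCO3 = 12.24 / 17.94 × 100 = 68.26 %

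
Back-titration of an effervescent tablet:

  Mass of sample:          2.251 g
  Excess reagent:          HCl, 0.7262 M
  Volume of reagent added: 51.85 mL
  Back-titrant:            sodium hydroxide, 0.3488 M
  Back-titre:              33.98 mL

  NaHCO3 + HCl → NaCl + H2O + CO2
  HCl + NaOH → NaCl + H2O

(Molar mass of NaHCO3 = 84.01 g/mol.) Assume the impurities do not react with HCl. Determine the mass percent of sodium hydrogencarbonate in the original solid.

n(HCl) added = 0.05185 × 0.7262 = 0.03765 mol
n(NaOH) used in back-titration = 0.03398 × 0.3488 = 0.01185 mol
n(HCl) left over = 0.01185 mol (1:1 ratio)
n(HCl) consumed by analyte = 0.03765 − 0.01185 = 0.02580 mol
n(NaHCO3) = 0.02580 mol (1:1 ratio)
mass of NaHCO3 = 0.02580 × 84.01 = 2.168 g
% NaHCO3 = 2.168 / 2.251 × 100 = 96.29 %

96.29 %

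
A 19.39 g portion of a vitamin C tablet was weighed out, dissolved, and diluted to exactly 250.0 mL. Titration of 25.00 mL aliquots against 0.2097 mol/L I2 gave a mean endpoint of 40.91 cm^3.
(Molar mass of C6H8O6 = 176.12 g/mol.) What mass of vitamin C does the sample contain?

15.11 g

C6H8O6 + I2 → C6H6O6 + 2 HI
n(I2) per titration = 0.04091 × 0.2097 = 8.579 × 10^-3 mol
n(C6H8O6) in each aliquot = 8.579 × 10^-3 mol (1:1 ratio)
n(C6H8O6) in the whole flask = 8.579 × 10^-3 × 250.0/25.00 = 0.08579 mol
mass of C6H8O6 = 0.08579 × 176.12 = 15.11 g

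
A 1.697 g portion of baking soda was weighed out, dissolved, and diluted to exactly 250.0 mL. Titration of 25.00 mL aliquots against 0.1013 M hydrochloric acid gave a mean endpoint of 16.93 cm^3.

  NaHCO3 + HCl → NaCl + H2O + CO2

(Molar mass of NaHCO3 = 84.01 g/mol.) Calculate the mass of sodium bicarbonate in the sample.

n(HCl) per titration = 0.01693 × 0.1013 = 1.715 × 10^-3 mol
n(NaHCO3) in each aliquot = 1.715 × 10^-3 mol (1:1 ratio)
n(NaHCO3) in the whole flask = 1.715 × 10^-3 × 250.0/25.00 = 0.01715 mol
mass of NaHCO3 = 0.01715 × 84.01 = 1.441 g

1.441 g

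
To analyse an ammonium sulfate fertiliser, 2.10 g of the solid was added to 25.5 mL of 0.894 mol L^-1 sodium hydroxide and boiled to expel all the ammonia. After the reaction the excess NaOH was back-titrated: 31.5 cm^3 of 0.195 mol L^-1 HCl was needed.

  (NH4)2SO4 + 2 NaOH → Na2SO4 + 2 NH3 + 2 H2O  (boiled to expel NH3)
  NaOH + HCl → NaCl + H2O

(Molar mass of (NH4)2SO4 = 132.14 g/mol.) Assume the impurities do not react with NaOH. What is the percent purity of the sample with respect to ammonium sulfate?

52.4 %

n(NaOH) added = 0.0255 × 0.894 = 0.0228 mol
n(HCl) used in back-titration = 0.0315 × 0.195 = 6.14 × 10^-3 mol
n(NaOH) left over = 6.14 × 10^-3 mol (1:1 ratio)
n(NaOH) consumed by analyte = 0.0228 − 6.14 × 10^-3 = 0.0167 mol
From the 1:2 ratio, n((NH4)2SO4) = 1/2 × 0.0167 = 8.33 × 10^-3 mol
mass of (NH4)2SO4 = 8.33 × 10^-3 × 132.14 = 1.10 g
% (NH4)2SO4 = 1.10 / 2.10 × 100 = 52.4 %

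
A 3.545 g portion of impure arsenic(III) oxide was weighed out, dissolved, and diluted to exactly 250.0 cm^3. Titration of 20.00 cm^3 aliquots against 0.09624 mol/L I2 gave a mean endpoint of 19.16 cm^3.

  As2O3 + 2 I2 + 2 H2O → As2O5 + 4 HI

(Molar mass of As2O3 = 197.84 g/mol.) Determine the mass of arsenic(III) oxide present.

2.280 g

n(I2) per titration = 0.01916 × 0.09624 = 1.844 × 10^-3 mol
From the 1:2 ratio, n(As2O3) in each aliquot = 1/2 × 1.844 × 10^-3 = 9.220 × 10^-4 mol
n(As2O3) in the whole flask = 9.220 × 10^-4 × 250.0/20.00 = 0.01152 mol
mass of As2O3 = 0.01152 × 197.84 = 2.280 g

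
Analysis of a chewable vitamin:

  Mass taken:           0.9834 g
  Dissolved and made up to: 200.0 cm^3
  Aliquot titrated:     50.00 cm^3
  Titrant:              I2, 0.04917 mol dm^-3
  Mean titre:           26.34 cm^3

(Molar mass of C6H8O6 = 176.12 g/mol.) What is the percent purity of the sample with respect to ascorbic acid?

92.78 %

C6H8O6 + I2 → C6H6O6 + 2 HI
n(I2) per titration = 0.02634 × 0.04917 = 1.295 × 10^-3 mol
n(C6H8O6) in each aliquot = 1.295 × 10^-3 mol (1:1 ratio)
n(C6H8O6) in the whole flask = 1.295 × 10^-3 × 200.0/50.00 = 5.181 × 10^-3 mol
mass of C6H8O6 = 5.181 × 10^-3 × 176.12 = 0.9124 g
% C6H8O6 = 0.9124 / 0.9834 × 100 = 92.78 %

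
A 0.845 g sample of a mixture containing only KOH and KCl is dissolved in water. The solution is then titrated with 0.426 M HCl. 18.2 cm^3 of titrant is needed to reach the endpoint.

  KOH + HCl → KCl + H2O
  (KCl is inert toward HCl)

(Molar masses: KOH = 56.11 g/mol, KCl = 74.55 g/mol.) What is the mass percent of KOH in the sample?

n(HCl) = 0.0182 × 0.426 = 7.75 × 10^-3 mol
Let x = n(KOH), y = n(KCl).
Titrant: 1x = 7.75 × 10^-3;  mass: 56.11x + 74.55y = 0.845
Solving, x = 7.75 × 10^-3 mol, y = 5.50 × 10^-3 mol
mass of KOH = 7.75 × 10^-3 × 56.11 = 0.435 g
% KOH = 0.435 / 0.845 × 100 = 51.5 %

51.5 %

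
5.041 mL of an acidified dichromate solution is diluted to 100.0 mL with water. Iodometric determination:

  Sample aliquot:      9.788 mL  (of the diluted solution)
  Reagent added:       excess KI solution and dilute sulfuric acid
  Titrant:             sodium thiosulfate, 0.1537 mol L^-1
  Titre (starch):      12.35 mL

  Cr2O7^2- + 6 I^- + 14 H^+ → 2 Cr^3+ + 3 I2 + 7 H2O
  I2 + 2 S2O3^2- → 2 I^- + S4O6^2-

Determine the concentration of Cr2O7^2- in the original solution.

0.6412 mol/L

n(S2O3^2-) = 0.01235 × 0.1537 = 1.898 × 10^-3 mol
n(I2) = n(S2O3^2-)/2 = 9.491 × 10^-4 mol
From the 1:3 ratio, n(Cr2O7^2-) in the aliquot = 1/3 × 9.491 × 10^-4 = 3.164 × 10^-4 mol
[Cr2O7^2-]_dilute = 3.164 × 10^-4 / 0.009788 = 0.03232 mol/L
[Cr2O7^2-]_original = 0.03232 × 100.0/5.041 = 0.6412 mol/L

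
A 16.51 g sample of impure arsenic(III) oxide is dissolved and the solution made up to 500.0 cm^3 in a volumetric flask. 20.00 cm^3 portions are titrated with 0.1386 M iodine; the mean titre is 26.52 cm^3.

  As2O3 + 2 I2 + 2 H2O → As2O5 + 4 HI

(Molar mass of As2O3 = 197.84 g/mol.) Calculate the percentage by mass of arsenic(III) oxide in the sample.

n(I2) per titration = 0.02652 × 0.1386 = 3.676 × 10^-3 mol
From the 1:2 ratio, n(As2O3) in each aliquot = 1/2 × 3.676 × 10^-3 = 1.838 × 10^-3 mol
n(As2O3) in the whole flask = 1.838 × 10^-3 × 500.0/20.00 = 0.04595 mol
mass of As2O3 = 0.04595 × 197.84 = 9.090 g
% As2O3 = 9.090 / 16.51 × 100 = 55.06 %

55.06 %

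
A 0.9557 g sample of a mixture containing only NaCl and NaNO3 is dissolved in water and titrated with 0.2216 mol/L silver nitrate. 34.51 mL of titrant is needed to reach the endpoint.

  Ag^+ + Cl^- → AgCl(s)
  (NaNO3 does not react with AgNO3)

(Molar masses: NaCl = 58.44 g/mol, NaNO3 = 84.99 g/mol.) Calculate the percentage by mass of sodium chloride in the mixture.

n(AgNO3) = 0.03451 × 0.2216 = 7.647 × 10^-3 mol
Let x = n(NaCl), y = n(NaNO3).
Titrant: 1x = 7.647 × 10^-3;  mass: 58.44x + 84.99y = 0.9557
Solving, x = 7.647 × 10^-3 mol, y = 5.986 × 10^-3 mol
mass of NaCl = 7.647 × 10^-3 × 58.44 = 0.4469 g
% NaCl = 0.4469 / 0.9557 × 100 = 46.76 %

46.76 %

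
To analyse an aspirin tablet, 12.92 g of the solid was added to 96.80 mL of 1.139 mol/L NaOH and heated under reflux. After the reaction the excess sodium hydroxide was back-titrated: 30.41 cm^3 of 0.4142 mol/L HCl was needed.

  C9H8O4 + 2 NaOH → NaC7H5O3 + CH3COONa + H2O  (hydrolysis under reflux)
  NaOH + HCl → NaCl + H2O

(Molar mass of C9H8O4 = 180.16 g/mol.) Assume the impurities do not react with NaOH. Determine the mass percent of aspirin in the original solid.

68.09 %

n(NaOH) added = 0.09680 × 1.139 = 0.1103 mol
n(HCl) used in back-titration = 0.03041 × 0.4142 = 0.01260 mol
n(NaOH) left over = 0.01260 mol (1:1 ratio)
n(NaOH) consumed by analyte = 0.1103 − 0.01260 = 0.09766 mol
From the 1:2 ratio, n(C9H8O4) = 1/2 × 0.09766 = 0.04883 mol
mass of C9H8O4 = 0.04883 × 180.16 = 8.797 g
% C9H8O4 = 8.797 / 12.92 × 100 = 68.09 %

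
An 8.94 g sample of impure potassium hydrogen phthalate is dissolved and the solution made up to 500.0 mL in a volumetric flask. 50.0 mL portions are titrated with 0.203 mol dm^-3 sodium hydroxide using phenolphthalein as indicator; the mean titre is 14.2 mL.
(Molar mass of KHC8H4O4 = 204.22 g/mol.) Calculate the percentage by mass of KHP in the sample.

65.8 %

KHC8H4O4 + NaOH → KNaC8H4O4 + H2O
n(NaOH) per titration = 0.0142 × 0.203 = 2.88 × 10^-3 mol
n(KHC8H4O4) in each aliquot = 2.88 × 10^-3 mol (1:1 ratio)
n(KHC8H4O4) in the whole flask = 2.88 × 10^-3 × 500.0/50.0 = 0.0288 mol
mass of KHC8H4O4 = 0.0288 × 204.22 = 5.89 g
% KHC8H4O4 = 5.89 / 8.94 × 100 = 65.8 %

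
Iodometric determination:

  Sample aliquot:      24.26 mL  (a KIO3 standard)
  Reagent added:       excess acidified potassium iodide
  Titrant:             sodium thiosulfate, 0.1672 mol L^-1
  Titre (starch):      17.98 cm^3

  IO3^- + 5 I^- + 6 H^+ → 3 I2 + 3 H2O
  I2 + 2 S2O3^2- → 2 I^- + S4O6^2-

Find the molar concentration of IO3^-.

0.02065 mol/L

n(S2O3^2-) = 0.01798 × 0.1672 = 3.006 × 10^-3 mol
n(I2) = n(S2O3^2-)/2 = 1.503 × 10^-3 mol
From the 1:3 ratio, n(IO3^-) in the aliquot = 1/3 × 1.503 × 10^-3 = 5.010 × 10^-4 mol
[IO3^-] = 5.010 × 10^-4 / 0.02426 = 0.02065 mol/L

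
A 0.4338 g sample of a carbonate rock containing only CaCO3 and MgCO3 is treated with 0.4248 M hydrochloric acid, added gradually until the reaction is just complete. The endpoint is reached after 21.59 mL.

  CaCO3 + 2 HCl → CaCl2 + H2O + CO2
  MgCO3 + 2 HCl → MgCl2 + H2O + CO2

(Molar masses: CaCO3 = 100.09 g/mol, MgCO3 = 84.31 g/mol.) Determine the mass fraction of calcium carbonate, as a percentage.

68.98 %

n(HCl) = 0.02159 × 0.4248 = 9.171 × 10^-3 mol
Let x = n(CaCO3), y = n(MgCO3).
Titrant: 2x + 2y = 9.171 × 10^-3;  mass: 100.09x + 84.31y = 0.4338
Solving, x = 2.990 × 10^-3 mol, y = 1.596 × 10^-3 mol
mass of CaCO3 = 2.990 × 10^-3 × 100.09 = 0.2992 g
% CaCO3 = 0.2992 / 0.4338 × 100 = 68.98 %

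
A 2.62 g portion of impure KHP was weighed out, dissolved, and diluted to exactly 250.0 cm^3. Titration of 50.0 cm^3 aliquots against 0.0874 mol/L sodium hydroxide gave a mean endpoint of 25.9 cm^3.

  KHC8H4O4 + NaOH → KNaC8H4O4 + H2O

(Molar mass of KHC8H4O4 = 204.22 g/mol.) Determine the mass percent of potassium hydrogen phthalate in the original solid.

88.2 %

n(NaOH) per titration = 0.0259 × 0.0874 = 2.26 × 10^-3 mol
n(KHC8H4O4) in each aliquot = 2.26 × 10^-3 mol (1:1 ratio)
n(KHC8H4O4) in the whole flask = 2.26 × 10^-3 × 250.0/50.0 = 0.0113 mol
mass of KHC8H4O4 = 0.0113 × 204.22 = 2.31 g
% KHC8H4O4 = 2.31 / 2.62 × 100 = 88.2 %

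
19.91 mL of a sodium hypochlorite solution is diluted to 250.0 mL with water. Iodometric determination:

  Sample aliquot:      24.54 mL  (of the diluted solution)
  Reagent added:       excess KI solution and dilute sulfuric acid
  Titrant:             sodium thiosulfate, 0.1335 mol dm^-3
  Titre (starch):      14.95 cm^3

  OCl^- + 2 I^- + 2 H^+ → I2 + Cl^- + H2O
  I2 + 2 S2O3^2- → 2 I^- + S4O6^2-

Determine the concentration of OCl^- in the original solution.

n(S2O3^2-) = 0.01495 × 0.1335 = 1.996 × 10^-3 mol
n(I2) = n(S2O3^2-)/2 = 9.979 × 10^-4 mol
n(OCl^-) in the aliquot = 9.979 × 10^-4 mol (1:1 ratio)
[OCl^-]_dilute = 9.979 × 10^-4 / 0.02454 = 0.04066 mol/L
[OCl^-]_original = 0.04066 × 250.0/19.91 = 0.5106 mol/L

0.5106 mol/L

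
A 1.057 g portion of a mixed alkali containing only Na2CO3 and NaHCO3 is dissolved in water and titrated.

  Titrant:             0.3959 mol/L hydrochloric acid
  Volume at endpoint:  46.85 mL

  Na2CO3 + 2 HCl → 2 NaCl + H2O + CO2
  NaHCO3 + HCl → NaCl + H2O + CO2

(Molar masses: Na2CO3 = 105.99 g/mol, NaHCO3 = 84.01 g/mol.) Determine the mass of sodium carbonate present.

0.8564 g

n(HCl) = 0.04685 × 0.3959 = 0.01855 mol
Let x = n(Na2CO3), y = n(NaHCO3).
Titrant: 2x + 1y = 0.01855;  mass: 105.99x + 84.01y = 1.057
Solving, x = 8.080 × 10^-3 mol, y = 2.388 × 10^-3 mol
mass of Na2CO3 = 8.080 × 10^-3 × 105.99 = 0.8564 g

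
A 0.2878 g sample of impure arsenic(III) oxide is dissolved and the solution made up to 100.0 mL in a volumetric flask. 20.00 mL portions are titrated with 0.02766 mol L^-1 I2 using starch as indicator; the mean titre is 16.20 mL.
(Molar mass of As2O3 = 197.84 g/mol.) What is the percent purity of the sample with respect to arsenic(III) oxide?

77.01 %

As2O3 + 2 I2 + 2 H2O → As2O5 + 4 HI
n(I2) per titration = 0.01620 × 0.02766 = 4.481 × 10^-4 mol
From the 1:2 ratio, n(As2O3) in each aliquot = 1/2 × 4.481 × 10^-4 = 2.240 × 10^-4 mol
n(As2O3) in the whole flask = 2.240 × 10^-4 × 100.0/20.00 = 1.120 × 10^-3 mol
mass of As2O3 = 1.120 × 10^-3 × 197.84 = 0.2216 g
% As2O3 = 0.2216 / 0.2878 × 100 = 77.01 %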